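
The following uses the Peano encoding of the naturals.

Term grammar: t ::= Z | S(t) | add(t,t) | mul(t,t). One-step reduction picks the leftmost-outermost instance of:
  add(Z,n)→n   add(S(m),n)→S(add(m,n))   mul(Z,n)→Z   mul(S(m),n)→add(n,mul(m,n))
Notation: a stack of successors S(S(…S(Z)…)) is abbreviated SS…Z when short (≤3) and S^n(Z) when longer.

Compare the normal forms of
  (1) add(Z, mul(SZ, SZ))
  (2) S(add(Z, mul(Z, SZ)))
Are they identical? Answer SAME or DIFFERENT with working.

Term A:
  start: add(Z, mul(SZ, SZ))
  →1  mul(SZ, SZ)
  →2  add(SZ, mul(Z, SZ))
  →3  S(add(Z, mul(Z, SZ)))
  →4  S(mul(Z, SZ))
  →5  SZ

Term B:
  start: S(add(Z, mul(Z, SZ)))
  →1  S(mul(Z, SZ))
  →2  SZ

Answer: SAME — A ⇓ SZ, B ⇓ SZ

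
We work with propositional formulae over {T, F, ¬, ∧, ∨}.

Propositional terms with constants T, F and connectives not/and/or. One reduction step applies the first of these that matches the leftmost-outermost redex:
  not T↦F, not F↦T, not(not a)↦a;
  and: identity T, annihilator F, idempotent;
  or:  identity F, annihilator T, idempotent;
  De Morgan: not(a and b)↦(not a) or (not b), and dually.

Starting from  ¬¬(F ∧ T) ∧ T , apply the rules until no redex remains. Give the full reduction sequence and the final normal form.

  start: ¬¬(F ∧ T) ∧ T
  →1  ¬¬(F ∧ T)
  →2  F ∧ T
  →3  F

Answer: normal form = F  (in 3 steps)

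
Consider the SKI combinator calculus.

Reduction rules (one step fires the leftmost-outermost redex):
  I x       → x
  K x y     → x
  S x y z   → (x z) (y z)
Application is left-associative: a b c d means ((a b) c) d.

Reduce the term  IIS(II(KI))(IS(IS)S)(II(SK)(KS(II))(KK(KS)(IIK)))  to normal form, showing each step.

  start: IIS(II(KI))(IS(IS)S)(II(SK)(KS(II))(KK(KS)(IIK)))
  step 1: IS(II(KI))(IS(IS)S)(II(SK)(KS(II))(KK(KS)(IIK)))
  step 2: S(II(KI))(IS(IS)S)(II(SK)(KS(II))(KK(KS)(IIK)))
  step 3: II(KI)(II(SK)(KS(II))(KK(KS)(IIK)))(IS(IS)S(II(SK)(KS(II))(KK(KS)(IIK))))
  step 4: I(KI)(II(SK)(KS(II))(KK(KS)(IIK)))(IS(IS)S(II(SK)(KS(II))(KK(KS)(IIK))))
  step 5: KI(II(SK)(KS(II))(KK(KS)(IIK)))(IS(IS)S(II(SK)(KS(II))(KK(KS)(IIK))))
  step 6: I(IS(IS)S(II(SK)(KS(II))(KK(KS)(IIK))))
  step 7: IS(IS)S(II(SK)(KS(II))(KK(KS)(IIK)))
  step 8: S(IS)S(II(SK)(KS(II))(KK(KS)(IIK)))
  step 9: IS(II(SK)(KS(II))(KK(KS)(IIK)))(S(II(SK)(KS(II))(KK(KS)(IIK))))
  step 10: S(II(SK)(KS(II))(KK(KS)(IIK)))(S(II(SK)(KS(II))(KK(KS)(IIK))))
  step 11: S(I(SK)(KS(II))(KK(KS)(IIK)))(S(II(SK)(KS(II))(KK(KS)(IIK))))
  step 12: S(SK(KS(II))(KK(KS)(IIK)))(S(II(SK)(KS(II))(KK(KS)(IIK))))
  step 13: S(K(KK(KS)(IIK))(KS(II)(KK(KS)(IIK))))(S(II(SK)(KS(II))(KK(KS)(IIK))))
  step 14: S(KK(KS)(IIK))(S(II(SK)(KS(II))(KK(KS)(IIK))))
  step 15: S(K(IIK))(S(II(SK)(KS(II))(KK(KS)(IIK))))
  step 16: S(K(IK))(S(II(SK)(KS(II))(KK(KS)(IIK))))
  step 17: S(KK)(S(II(SK)(KS(II))(KK(KS)(IIK))))
  step 18: S(KK)(S(I(SK)(KS(II))(KK(KS)(IIK))))
  step 19: S(KK)(S(SK(KS(II))(KK(KS)(IIK))))
  step 20: S(KK)(S(K(KK(KS)(IIK))(KS(II)(KK(KS)(IIK)))))
  step 21: S(KK)(S(KK(KS)(IIK)))
  step 22: S(KK)(S(K(IIK)))
  step 23: S(KK)(S(K(IK)))
  step 24: S(KK)(S(KK))

Answer: normal form = S(KK)(S(KK))  (in 24 steps)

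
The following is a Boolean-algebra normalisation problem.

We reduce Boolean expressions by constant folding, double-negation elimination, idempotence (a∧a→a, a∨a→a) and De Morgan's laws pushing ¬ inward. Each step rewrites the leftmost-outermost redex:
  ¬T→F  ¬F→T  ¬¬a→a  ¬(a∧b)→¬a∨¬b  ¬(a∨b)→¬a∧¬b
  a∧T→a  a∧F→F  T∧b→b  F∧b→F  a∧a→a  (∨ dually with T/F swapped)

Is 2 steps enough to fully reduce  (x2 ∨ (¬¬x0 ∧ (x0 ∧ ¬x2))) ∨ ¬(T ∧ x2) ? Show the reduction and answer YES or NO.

  start: (x2 ∨ (¬¬x0 ∧ (x0 ∧ ¬x2))) ∨ ¬(T ∧ x2)
  step 1: (x2 ∨ (x0 ∧ (x0 ∧ ¬x2))) ∨ ¬(T ∧ x2)
  step 2: (x2 ∨ (x0 ∧ (x0 ∧ ¬x2))) ∨ (¬T ∨ ¬x2)

Answer: NO — after 2 steps the term is (x2 ∨ (x0 ∧ (x0 ∧ ¬x2))) ∨ (¬T ∨ ¬x2), not yet normal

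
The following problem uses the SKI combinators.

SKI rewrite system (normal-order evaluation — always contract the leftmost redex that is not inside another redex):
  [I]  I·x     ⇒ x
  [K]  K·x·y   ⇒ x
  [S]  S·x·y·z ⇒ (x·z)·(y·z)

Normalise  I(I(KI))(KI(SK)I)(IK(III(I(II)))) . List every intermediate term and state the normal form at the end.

  start: I(I(KI))(KI(SK)I)(IK(III(I(II))))
  step 1: I(KI)(KI(SK)I)(IK(III(I(II))))
  step 2: KI(KI(SK)I)(IK(III(I(II))))
  step 3: I(IK(III(I(II))))
  step 4: IK(III(I(II)))
  step 5: K(III(I(II)))
  step 6: K(II(I(II)))
  step 7: K(I(I(II)))
  step 8: K(I(II))
  step 9: K(II)
  step 10: KI

Answer: normal form = KI  (in 10 steps)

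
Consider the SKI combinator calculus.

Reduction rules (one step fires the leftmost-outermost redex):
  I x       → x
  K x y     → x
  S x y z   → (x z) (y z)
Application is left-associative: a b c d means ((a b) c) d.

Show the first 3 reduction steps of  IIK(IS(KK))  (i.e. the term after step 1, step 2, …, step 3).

Answer: after 3 steps: K(S(KK))

Working:
  start: IIK(IS(KK))
  [1] IK(IS(KK))
  [2] K(IS(KK))
  [3] K(S(KK))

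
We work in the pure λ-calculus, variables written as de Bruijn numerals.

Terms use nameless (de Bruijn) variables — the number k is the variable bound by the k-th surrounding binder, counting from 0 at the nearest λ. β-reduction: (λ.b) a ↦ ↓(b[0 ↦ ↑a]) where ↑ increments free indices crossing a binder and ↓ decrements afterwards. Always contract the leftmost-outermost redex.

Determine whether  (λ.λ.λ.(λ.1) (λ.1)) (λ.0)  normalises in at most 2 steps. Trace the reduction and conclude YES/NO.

  start: (λ.λ.λ.(λ.1) (λ.1)) (λ.0)
  [1] λ.λ.(λ.1) (λ.1)
  [2] λ.λ.0

Answer: YES — reaches normal form λ.λ.0 in 2 ≤ 2 steps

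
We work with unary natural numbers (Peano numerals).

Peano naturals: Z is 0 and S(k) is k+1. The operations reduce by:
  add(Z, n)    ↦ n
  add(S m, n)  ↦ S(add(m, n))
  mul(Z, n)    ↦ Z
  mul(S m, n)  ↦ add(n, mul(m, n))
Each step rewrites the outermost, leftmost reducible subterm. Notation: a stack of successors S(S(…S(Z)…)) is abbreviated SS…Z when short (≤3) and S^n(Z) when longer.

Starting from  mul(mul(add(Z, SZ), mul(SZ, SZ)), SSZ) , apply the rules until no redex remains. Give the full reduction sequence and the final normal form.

  start: mul(mul(add(Z, SZ), mul(SZ, SZ)), SSZ)
  →1  mul(mul(SZ, mul(SZ, SZ)), SSZ)
  →2  mul(add(mul(SZ, SZ), mul(Z, mul(SZ, SZ))), SSZ)
  →3  mul(add(add(SZ, mul(Z, SZ)), mul(Z, mul(SZ, SZ))), SSZ)
  →4  mul(add(S(add(Z, mul(Z, SZ))), mul(Z, mul(SZ, SZ))), SSZ)
  →5  mul(S(add(add(Z, mul(Z, SZ)), mul(Z, mul(SZ, SZ)))), SSZ)
  →6  add(SSZ, mul(add(add(Z, mul(Z, SZ)), mul(Z, mul(SZ, SZ))), SSZ))
  →7  S(add(SZ, mul(add(add(Z, mul(Z, SZ)), mul(Z, mul(SZ, SZ))), SSZ)))
  →8  S(S(add(Z, mul(add(add(Z, mul(Z, SZ)), mul(Z, mul(SZ, SZ))), SSZ))))
  →9  S(S(mul(add(add(Z, mul(Z, SZ)), mul(Z, mul(SZ, SZ))), SSZ)))
  →10  S(S(mul(add(mul(Z, SZ), mul(Z, mul(SZ, SZ))), SSZ)))
  →11  S(S(mul(add(Z, mul(Z, mul(SZ, SZ))), SSZ)))
  →12  S(S(mul(mul(Z, mul(SZ, SZ)), SSZ)))
  →13  S(S(mul(Z, SSZ)))
  →14  SSZ

Answer: normal form = SSZ  (in 14 steps)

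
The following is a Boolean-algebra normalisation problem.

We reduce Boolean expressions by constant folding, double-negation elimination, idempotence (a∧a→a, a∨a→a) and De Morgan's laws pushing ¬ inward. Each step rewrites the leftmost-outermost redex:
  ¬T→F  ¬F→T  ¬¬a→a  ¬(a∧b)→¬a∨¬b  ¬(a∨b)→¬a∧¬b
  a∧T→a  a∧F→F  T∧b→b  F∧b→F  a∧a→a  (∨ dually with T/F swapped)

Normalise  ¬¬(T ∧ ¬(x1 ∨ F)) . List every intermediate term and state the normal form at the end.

Answer: normal form = ¬x1  (in 5 steps)

Derivation:
  start: ¬¬(T ∧ ¬(x1 ∨ F))
  step 1: T ∧ ¬(x1 ∨ F)
  step 2: ¬(x1 ∨ F)
  step 3: ¬x1 ∧ ¬F
  step 4: ¬x1 ∧ T
  step 5: ¬x1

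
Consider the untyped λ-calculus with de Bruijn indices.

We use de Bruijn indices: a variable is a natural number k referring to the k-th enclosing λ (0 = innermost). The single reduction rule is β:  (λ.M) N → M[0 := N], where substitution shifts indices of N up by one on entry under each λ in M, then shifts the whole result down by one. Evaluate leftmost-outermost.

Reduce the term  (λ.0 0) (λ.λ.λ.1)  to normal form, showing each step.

  start: (λ.0 0) (λ.λ.λ.1)
  [1] (λ.λ.λ.1) (λ.λ.λ.1)
  [2] λ.λ.1

Answer: normal form = λ.λ.1  (in 2 steps)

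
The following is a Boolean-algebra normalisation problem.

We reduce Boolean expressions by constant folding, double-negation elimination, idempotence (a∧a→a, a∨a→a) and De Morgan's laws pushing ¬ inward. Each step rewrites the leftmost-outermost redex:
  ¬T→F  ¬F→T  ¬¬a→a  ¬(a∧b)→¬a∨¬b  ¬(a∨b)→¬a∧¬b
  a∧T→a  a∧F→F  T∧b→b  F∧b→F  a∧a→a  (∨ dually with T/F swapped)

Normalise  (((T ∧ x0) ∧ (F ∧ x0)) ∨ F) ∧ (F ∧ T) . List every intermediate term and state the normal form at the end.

  start: (((T ∧ x0) ∧ (F ∧ x0)) ∨ F) ∧ (F ∧ T)
  [1] ((T ∧ x0) ∧ (F ∧ x0)) ∧ (F ∧ T)
  [2] (x0 ∧ (F ∧ x0)) ∧ (F ∧ T)
  [3] (x0 ∧ F) ∧ (F ∧ T)
  [4] F ∧ (F ∧ T)
  [5] F

Answer: normal form = F  (in 5 steps)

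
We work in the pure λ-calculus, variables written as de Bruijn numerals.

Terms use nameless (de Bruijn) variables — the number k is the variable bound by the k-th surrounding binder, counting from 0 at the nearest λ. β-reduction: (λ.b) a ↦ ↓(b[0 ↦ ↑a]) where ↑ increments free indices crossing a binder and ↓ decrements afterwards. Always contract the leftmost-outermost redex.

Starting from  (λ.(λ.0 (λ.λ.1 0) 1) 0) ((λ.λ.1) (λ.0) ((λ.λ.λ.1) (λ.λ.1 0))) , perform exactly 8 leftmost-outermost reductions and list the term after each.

Answer: after 8 steps: λ.(λ.0) 0

Reduction:
  start: (λ.(λ.0 (λ.λ.1 0) 1) 0) ((λ.λ.1) (λ.0) ((λ.λ.λ.1) (λ.λ.1 0)))
  step 1: (λ.0 (λ.λ.1 0) ((λ.λ.1) (λ.0) ((λ.λ.λ.1) (λ.λ.1 0)))) ((λ.λ.1) (λ.0) ((λ.λ.λ.1) (λ.λ.1 0)))
  step 2: (λ.λ.1) (λ.0) ((λ.λ.λ.1) (λ.λ.1 0)) (λ.λ.1 0) ((λ.λ.1) (λ.0) ((λ.λ.λ.1) (λ.λ.1 0)))
  step 3: (λ.λ.0) ((λ.λ.λ.1) (λ.λ.1 0)) (λ.λ.1 0) ((λ.λ.1) (λ.0) ((λ.λ.λ.1) (λ.λ.1 0)))
  step 4: (λ.0) (λ.λ.1 0) ((λ.λ.1) (λ.0) ((λ.λ.λ.1) (λ.λ.1 0)))
  step 5: (λ.λ.1 0) ((λ.λ.1) (λ.0) ((λ.λ.λ.1) (λ.λ.1 0)))
  step 6: λ.(λ.λ.1) (λ.0) ((λ.λ.λ.1) (λ.λ.1 0)) 0
  step 7: λ.(λ.λ.0) ((λ.λ.λ.1) (λ.λ.1 0)) 0
  step 8: λ.(λ.0) 0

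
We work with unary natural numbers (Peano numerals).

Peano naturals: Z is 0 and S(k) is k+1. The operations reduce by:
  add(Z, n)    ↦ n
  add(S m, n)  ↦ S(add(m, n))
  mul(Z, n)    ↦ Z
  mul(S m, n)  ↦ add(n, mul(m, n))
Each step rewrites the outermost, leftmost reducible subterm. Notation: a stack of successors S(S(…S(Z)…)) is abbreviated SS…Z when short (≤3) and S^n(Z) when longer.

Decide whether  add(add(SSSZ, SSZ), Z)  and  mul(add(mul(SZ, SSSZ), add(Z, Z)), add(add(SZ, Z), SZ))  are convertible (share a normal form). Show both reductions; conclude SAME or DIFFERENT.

Term A:
  start: add(add(SSSZ, SSZ), Z)
  step 1: add(S(add(SSZ, SSZ)), Z)
  step 2: S(add(add(SSZ, SSZ), Z))
  step 3: S(add(S(add(SZ, SSZ)), Z))
  step 4: S(S(add(add(SZ, SSZ), Z)))
  step 5: S(S(add(S(add(Z, SSZ)), Z)))
  step 6: S(S(S(add(add(Z, SSZ), Z))))
  step 7: S(S(S(add(SSZ, Z))))
  step 8: S(S(S(S(add(SZ, Z)))))
  step 9: S(S(S(S(S(add(Z, Z))))))
  step 10: S^5(Z)

Term B:
  start: mul(add(mul(SZ, SSSZ), add(Z, Z)), add(add(SZ, Z), SZ))
  step 1: mul(add(add(SSSZ, mul(Z, SSSZ)), add(Z, Z)), add(add(SZ, Z), SZ))
  step 2: mul(add(S(add(SSZ, mul(Z, SSSZ))), add(Z, Z)), add(add(SZ, Z), SZ))
  step 3: mul(S(add(add(SSZ, mul(Z, SSSZ)), add(Z, Z))), add(add(SZ, Z), SZ))
  step 4: add(add(add(SZ, Z), SZ), mul(add(add(SSZ, mul(Z, SSSZ)), add(Z, Z)), add(add(SZ, Z), SZ)))
  step 5: add(add(S(add(Z, Z)), SZ), mul(add(add(SSZ, mul(Z, SSSZ)), add(Z, Z)), add(add(SZ, Z), SZ)))
  step 6: add(S(add(add(Z, Z), SZ)), mul(add(add(SSZ, mul(Z, SSSZ)), add(Z, Z)), add(add(SZ, Z), SZ)))
  step 7: S(add(add(add(Z, Z), SZ), mul(add(add(SSZ, mul(Z, SSSZ)), add(Z, Z)), add(add(SZ, Z), SZ))))
  step 8: S(add(add(Z, SZ), mul(add(add(SSZ, mul(Z, SSSZ)), add(Z, Z)), add(add(SZ, Z), SZ))))
  step 9: S(add(SZ, mul(add(add(SSZ, mul(Z, SSSZ)), add(Z, Z)), add(add(SZ, Z), SZ))))
  step 10: S(S(add(Z, mul(add(add(SSZ, mul(Z, SSSZ)), add(Z, Z)), add(add(SZ, Z), SZ)))))
  step 11: S(S(mul(add(add(SSZ, mul(Z, SSSZ)), add(Z, Z)), add(add(SZ, Z), SZ))))
  step 12: S(S(mul(add(S(add(SZ, mul(Z, SSSZ))), add(Z, Z)), add(add(SZ, Z), SZ))))
  step 13: S(S(mul(S(add(add(SZ, mul(Z, SSSZ)), add(Z, Z))), add(add(SZ, Z), SZ))))
  step 14: S(S(add(add(add(SZ, Z), SZ), mul(add(add(SZ, mul(Z, SSSZ)), add(Z, Z)), add(add(SZ, Z), SZ)))))
  step 15: S(S(add(add(S(add(Z, Z)), SZ), mul(add(add(SZ, mul(Z, SSSZ)), add(Z, Z)), add(add(SZ, Z), SZ)))))
  step 16: S(S(add(S(add(add(Z, Z), SZ)), mul(add(add(SZ, mul(Z, SSSZ)), add(Z, Z)), add(add(SZ, Z), SZ)))))
  step 17: S(S(S(add(add(add(Z, Z), SZ), mul(add(add(SZ, mul(Z, SSSZ)), add(Z, Z)), add(add(SZ, Z), SZ))))))
  step 18: S(S(S(add(add(Z, SZ), mul(add(add(SZ, mul(Z, SSSZ)), add(Z, Z)), add(add(SZ, Z), SZ))))))
  step 19: S(S(S(add(SZ, mul(add(add(SZ, mul(Z, SSSZ)), add(Z, Z)), add(add(SZ, Z), SZ))))))
  step 20: S(S(S(S(add(Z, mul(add(add(SZ, mul(Z, SSSZ)), add(Z, Z)), add(add(SZ, Z), SZ)))))))
  step 21: S(S(S(S(mul(add(add(SZ, mul(Z, SSSZ)), add(Z, Z)), add(add(SZ, Z), SZ))))))
  step 22: S(S(S(S(mul(add(S(add(Z, mul(Z, SSSZ))), add(Z, Z)), add(add(SZ, Z), SZ))))))
  step 23: S(S(S(S(mul(S(add(add(Z, mul(Z, SSSZ)), add(Z, Z))), add(add(SZ, Z), SZ))))))
  step 24: S(S(S(S(add(add(add(SZ, Z), SZ), mul(add(add(Z, mul(Z, SSSZ)), add(Z, Z)), add(add(SZ, Z), SZ)))))))
  step 25: S(S(S(S(add(add(S(add(Z, Z)), SZ), mul(add(add(Z, mul(Z, SSSZ)), add(Z, Z)), add(add(SZ, Z), SZ)))))))
  step 26: S(S(S(S(add(S(add(add(Z, Z), SZ)), mul(add(add(Z, mul(Z, SSSZ)), add(Z, Z)), add(add(SZ, Z), SZ)))))))
  step 27: S(S(S(S(S(add(add(add(Z, Z), SZ), mul(add(add(Z, mul(Z, SSSZ)), add(Z, Z)), add(add(SZ, Z), SZ))))))))
  step 28: S(S(S(S(S(add(add(Z, SZ), mul(add(add(Z, mul(Z, SSSZ)), add(Z, Z)), add(add(SZ, Z), SZ))))))))
  step 29: S(S(S(S(S(add(SZ, mul(add(add(Z, mul(Z, SSSZ)), add(Z, Z)), add(add(SZ, Z), SZ))))))))
  step 30: S(S(S(S(S(S(add(Z, mul(add(add(Z, mul(Z, SSSZ)), add(Z, Z)), add(add(SZ, Z), SZ)))))))))
  step 31: S(S(S(S(S(S(mul(add(add(Z, mul(Z, SSSZ)), add(Z, Z)), add(add(SZ, Z), SZ))))))))
  step 32: S(S(S(S(S(S(mul(add(mul(Z, SSSZ), add(Z, Z)), add(add(SZ, Z), SZ))))))))
  step 33: S(S(S(S(S(S(mul(add(Z, add(Z, Z)), add(add(SZ, Z), SZ))))))))
  step 34: S(S(S(S(S(S(mul(add(Z, Z), add(add(SZ, Z), SZ))))))))
  step 35: S(S(S(S(S(S(mul(Z, add(add(SZ, Z), SZ))))))))
  step 36: S^6(Z)

Answer: DIFFERENT — A ⇓ S^5(Z), B ⇓ S^6(Z)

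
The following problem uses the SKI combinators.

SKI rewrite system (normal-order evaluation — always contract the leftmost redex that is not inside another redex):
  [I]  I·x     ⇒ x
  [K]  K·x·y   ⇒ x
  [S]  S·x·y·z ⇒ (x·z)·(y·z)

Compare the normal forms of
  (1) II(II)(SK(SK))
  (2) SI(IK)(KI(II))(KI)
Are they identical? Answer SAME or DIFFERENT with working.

Answer: DIFFERENT — A ⇓ SK(SK), B ⇓ I

Working:
Term A:
  start: II(II)(SK(SK))
  →1  I(II)(SK(SK))
  →2  II(SK(SK))
  →3  I(SK(SK))
  →4  SK(SK)

Term B:
  start: SI(IK)(KI(II))(KI)
  →1  I(KI(II))(IK(KI(II)))(KI)
  →2  KI(II)(IK(KI(II)))(KI)
  →3  I(IK(KI(II)))(KI)
  →4  IK(KI(II))(KI)
  →5  K(KI(II))(KI)
  →6  KI(II)
  →7  I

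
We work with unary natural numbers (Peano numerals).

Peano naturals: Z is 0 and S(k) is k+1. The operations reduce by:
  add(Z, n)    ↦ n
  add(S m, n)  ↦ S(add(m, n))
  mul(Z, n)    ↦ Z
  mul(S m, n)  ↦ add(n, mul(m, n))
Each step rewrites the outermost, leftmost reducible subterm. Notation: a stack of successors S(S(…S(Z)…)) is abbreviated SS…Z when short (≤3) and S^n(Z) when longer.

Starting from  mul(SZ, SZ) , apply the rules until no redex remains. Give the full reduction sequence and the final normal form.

  start: mul(SZ, SZ)
  →1  add(SZ, mul(Z, SZ))
  →2  S(add(Z, mul(Z, SZ)))
  →3  S(mul(Z, SZ))
  →4  SZ

Answer: normal form = SZ  (in 4 steps)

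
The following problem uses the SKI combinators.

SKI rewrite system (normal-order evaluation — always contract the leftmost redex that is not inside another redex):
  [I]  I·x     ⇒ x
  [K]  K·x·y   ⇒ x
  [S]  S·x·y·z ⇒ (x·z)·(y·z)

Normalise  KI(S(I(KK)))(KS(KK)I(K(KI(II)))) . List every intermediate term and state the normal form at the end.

  start: KI(S(I(KK)))(KS(KK)I(K(KI(II))))
  →1  I(KS(KK)I(K(KI(II))))
  →2  KS(KK)I(K(KI(II)))
  →3  SI(K(KI(II)))
  →4  SI(KI)

Answer: normal form = SI(KI)  (in 4 steps)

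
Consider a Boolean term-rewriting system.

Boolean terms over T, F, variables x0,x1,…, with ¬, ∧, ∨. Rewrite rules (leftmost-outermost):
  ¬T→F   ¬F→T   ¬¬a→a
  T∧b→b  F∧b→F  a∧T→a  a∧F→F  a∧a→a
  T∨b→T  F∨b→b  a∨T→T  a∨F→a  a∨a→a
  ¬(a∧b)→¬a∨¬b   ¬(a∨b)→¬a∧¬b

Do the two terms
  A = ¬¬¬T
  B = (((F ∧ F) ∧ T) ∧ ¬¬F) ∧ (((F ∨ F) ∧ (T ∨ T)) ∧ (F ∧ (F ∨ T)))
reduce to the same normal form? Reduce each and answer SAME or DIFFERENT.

Answer: SAME — A ⇓ F, B ⇓ F

Reduction:
Term A:
  start: ¬¬¬T
  [1] ¬T
  [2] F

Term B:
  start: (((F ∧ F) ∧ T) ∧ ¬¬F) ∧ (((F ∨ F) ∧ (T ∨ T)) ∧ (F ∧ (F ∨ T)))
  [1] ((F ∧ F) ∧ ¬¬F) ∧ (((F ∨ F) ∧ (T ∨ T)) ∧ (F ∧ (F ∨ T)))
  [2] (F ∧ ¬¬F) ∧ (((F ∨ F) ∧ (T ∨ T)) ∧ (F ∧ (F ∨ T)))
  [3] F ∧ (((F ∨ F) ∧ (T ∨ T)) ∧ (F ∧ (F ∨ T)))
  [4] F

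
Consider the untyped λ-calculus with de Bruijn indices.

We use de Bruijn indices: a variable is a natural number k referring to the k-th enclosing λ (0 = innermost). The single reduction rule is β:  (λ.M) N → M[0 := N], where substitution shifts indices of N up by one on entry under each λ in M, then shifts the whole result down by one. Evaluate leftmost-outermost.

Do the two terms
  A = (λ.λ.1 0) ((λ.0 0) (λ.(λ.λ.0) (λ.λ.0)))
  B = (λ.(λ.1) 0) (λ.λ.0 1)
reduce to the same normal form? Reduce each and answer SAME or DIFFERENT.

Answer: DIFFERENT — A ⇓ λ.0, B ⇓ λ.λ.0 1

Derivation:
Term A:
  start: (λ.λ.1 0) ((λ.0 0) (λ.(λ.λ.0) (λ.λ.0)))
  step 1: λ.(λ.0 0) (λ.(λ.λ.0) (λ.λ.0)) 0
  step 2: λ.(λ.(λ.λ.0) (λ.λ.0)) (λ.(λ.λ.0) (λ.λ.0)) 0
  step 3: λ.(λ.λ.0) (λ.λ.0) 0
  step 4: λ.(λ.0) 0
  step 5: λ.0

Term B:
  start: (λ.(λ.1) 0) (λ.λ.0 1)
  step 1: (λ.λ.λ.0 1) (λ.λ.0 1)
  step 2: λ.λ.0 1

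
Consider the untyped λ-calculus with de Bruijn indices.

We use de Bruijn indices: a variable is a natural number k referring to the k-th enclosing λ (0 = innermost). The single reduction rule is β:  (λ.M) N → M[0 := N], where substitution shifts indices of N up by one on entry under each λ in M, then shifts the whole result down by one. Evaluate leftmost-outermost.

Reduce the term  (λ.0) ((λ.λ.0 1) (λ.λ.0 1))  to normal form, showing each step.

Answer: normal form = λ.0 (λ.λ.0 1)  (in 2 steps)

Reduction:
  start: (λ.0) ((λ.λ.0 1) (λ.λ.0 1))
  →1  (λ.λ.0 1) (λ.λ.0 1)
  →2  λ.0 (λ.λ.0 1)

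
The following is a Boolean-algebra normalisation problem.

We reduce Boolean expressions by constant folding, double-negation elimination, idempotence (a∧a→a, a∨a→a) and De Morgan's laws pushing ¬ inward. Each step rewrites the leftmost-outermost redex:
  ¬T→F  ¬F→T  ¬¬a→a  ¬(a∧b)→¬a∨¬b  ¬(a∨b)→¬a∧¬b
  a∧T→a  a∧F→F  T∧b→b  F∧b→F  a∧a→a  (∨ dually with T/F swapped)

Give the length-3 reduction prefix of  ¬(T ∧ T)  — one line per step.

Answer: after 3 steps: F

Derivation:
  start: ¬(T ∧ T)
  →1  ¬T ∨ ¬T
  →2  ¬T
  →3  F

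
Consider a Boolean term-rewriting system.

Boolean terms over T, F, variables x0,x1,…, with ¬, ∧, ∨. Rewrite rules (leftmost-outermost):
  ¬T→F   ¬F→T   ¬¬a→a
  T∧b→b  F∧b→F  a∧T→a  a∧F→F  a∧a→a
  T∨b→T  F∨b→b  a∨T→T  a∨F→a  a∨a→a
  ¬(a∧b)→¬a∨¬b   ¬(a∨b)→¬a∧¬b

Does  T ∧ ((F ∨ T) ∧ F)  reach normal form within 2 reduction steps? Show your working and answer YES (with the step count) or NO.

  start: T ∧ ((F ∨ T) ∧ F)
  step 1: (F ∨ T) ∧ F
  step 2: F

Answer: YES — reaches normal form F in 2 ≤ 2 steps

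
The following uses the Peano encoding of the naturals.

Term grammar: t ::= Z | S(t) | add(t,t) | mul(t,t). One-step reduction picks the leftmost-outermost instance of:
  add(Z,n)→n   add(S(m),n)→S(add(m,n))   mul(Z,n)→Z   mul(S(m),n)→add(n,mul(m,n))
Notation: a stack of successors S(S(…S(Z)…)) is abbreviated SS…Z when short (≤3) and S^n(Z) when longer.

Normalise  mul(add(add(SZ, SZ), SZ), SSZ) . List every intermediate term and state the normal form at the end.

  start: mul(add(add(SZ, SZ), SZ), SSZ)
  [1] mul(add(S(add(Z, SZ)), SZ), SSZ)
  [2] mul(S(add(add(Z, SZ), SZ)), SSZ)
  [3] add(SSZ, mul(add(add(Z, SZ), SZ), SSZ))
  [4] S(add(SZ, mul(add(add(Z, SZ), SZ), SSZ)))
  [5] S(S(add(Z, mul(add(add(Z, SZ), SZ), SSZ))))
  [6] S(S(mul(add(add(Z, SZ), SZ), SSZ)))
  [7] S(S(mul(add(SZ, SZ), SSZ)))
  [8] S(S(mul(S(add(Z, SZ)), SSZ)))
  [9] S(S(add(SSZ, mul(add(Z, SZ), SSZ))))
  [10] S(S(S(add(SZ, mul(add(Z, SZ), SSZ)))))
  [11] S(S(S(S(add(Z, mul(add(Z, SZ), SSZ))))))
  [12] S(S(S(S(mul(add(Z, SZ), SSZ)))))
  [13] S(S(S(S(mul(SZ, SSZ)))))
  [14] S(S(S(S(add(SSZ, mul(Z, SSZ))))))
  [15] S(S(S(S(S(add(SZ, mul(Z, SSZ)))))))
  [16] S(S(S(S(S(S(add(Z, mul(Z, SSZ))))))))
  [17] S(S(S(S(S(S(mul(Z, SSZ)))))))
  [18] S^6(Z)

Answer: normal form = S^6(Z)  (in 18 steps)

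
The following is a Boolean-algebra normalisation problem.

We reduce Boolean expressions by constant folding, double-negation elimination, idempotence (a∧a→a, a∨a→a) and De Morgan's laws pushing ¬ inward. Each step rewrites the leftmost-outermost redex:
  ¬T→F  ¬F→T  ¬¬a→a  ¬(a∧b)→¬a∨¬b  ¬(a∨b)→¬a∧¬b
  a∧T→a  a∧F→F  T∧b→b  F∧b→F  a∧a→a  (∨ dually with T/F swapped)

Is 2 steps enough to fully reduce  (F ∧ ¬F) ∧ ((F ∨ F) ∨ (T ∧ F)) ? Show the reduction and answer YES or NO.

Answer: YES — reaches normal form F in 2 ≤ 2 steps

Working:
  start: (F ∧ ¬F) ∧ ((F ∨ F) ∨ (T ∧ F))
  [1] F ∧ ((F ∨ F) ∨ (T ∧ F))
  [2] F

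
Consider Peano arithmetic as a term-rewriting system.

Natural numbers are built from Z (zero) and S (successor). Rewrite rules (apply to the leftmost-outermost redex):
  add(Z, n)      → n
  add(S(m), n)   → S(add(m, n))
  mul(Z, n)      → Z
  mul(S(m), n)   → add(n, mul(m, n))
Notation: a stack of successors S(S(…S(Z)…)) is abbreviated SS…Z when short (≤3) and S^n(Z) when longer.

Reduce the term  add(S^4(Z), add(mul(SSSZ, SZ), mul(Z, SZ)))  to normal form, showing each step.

  start: add(S^4(Z), add(mul(SSSZ, SZ), mul(Z, SZ)))
  [1] S(add(SSSZ, add(mul(SSSZ, SZ), mul(Z, SZ))))
  [2] S(S(add(SSZ, add(mul(SSSZ, SZ), mul(Z, SZ)))))
  [3] S(S(S(add(SZ, add(mul(SSSZ, SZ), mul(Z, SZ))))))
  [4] S(S(S(S(add(Z, add(mul(SSSZ, SZ), mul(Z, SZ)))))))
  [5] S(S(S(S(add(mul(SSSZ, SZ), mul(Z, SZ))))))
  [6] S(S(S(S(add(add(SZ, mul(SSZ, SZ)), mul(Z, SZ))))))
  [7] S(S(S(S(add(S(add(Z, mul(SSZ, SZ))), mul(Z, SZ))))))
  [8] S(S(S(S(S(add(add(Z, mul(SSZ, SZ)), mul(Z, SZ)))))))
  [9] S(S(S(S(S(add(mul(SSZ, SZ), mul(Z, SZ)))))))
  [10] S(S(S(S(S(add(add(SZ, mul(SZ, SZ)), mul(Z, SZ)))))))
  [11] S(S(S(S(S(add(S(add(Z, mul(SZ, SZ))), mul(Z, SZ)))))))
  [12] S(S(S(S(S(S(add(add(Z, mul(SZ, SZ)), mul(Z, SZ))))))))
  [13] S(S(S(S(S(S(add(mul(SZ, SZ), mul(Z, SZ))))))))
  [14] S(S(S(S(S(S(add(add(SZ, mul(Z, SZ)), mul(Z, SZ))))))))
  [15] S(S(S(S(S(S(add(S(add(Z, mul(Z, SZ))), mul(Z, SZ))))))))
  [16] S(S(S(S(S(S(S(add(add(Z, mul(Z, SZ)), mul(Z, SZ)))))))))
  [17] S(S(S(S(S(S(S(add(mul(Z, SZ), mul(Z, SZ)))))))))
  [18] S(S(S(S(S(S(S(add(Z, mul(Z, SZ)))))))))
  [19] S(S(S(S(S(S(S(mul(Z, SZ))))))))
  [20] S^7(Z)

Answer: normal form = S^7(Z)  (in 20 steps)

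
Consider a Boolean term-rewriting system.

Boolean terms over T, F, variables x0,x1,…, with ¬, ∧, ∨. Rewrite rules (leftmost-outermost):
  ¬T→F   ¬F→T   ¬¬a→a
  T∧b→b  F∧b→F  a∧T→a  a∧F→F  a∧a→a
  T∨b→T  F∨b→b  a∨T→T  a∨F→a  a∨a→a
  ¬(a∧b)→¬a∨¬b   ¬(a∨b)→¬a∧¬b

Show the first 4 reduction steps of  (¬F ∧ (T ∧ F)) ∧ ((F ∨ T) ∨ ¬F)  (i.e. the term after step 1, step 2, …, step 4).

  start: (¬F ∧ (T ∧ F)) ∧ ((F ∨ T) ∨ ¬F)
  step 1: (T ∧ (T ∧ F)) ∧ ((F ∨ T) ∨ ¬F)
  step 2: (T ∧ F) ∧ ((F ∨ T) ∨ ¬F)
  step 3: F ∧ ((F ∨ T) ∨ ¬F)
  step 4: F

Answer: after 4 steps: F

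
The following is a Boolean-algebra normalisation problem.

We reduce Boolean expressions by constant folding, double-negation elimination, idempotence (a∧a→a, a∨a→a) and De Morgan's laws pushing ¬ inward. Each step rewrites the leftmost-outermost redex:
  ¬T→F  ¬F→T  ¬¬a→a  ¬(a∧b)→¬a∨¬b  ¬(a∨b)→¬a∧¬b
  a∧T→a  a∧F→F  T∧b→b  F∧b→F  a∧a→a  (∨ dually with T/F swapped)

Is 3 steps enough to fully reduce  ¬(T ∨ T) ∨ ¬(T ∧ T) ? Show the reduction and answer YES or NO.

Answer: NO — after 3 steps the term is F ∨ ¬(T ∧ T), not yet normal

Reduction:
  start: ¬(T ∨ T) ∨ ¬(T ∧ T)
  →1  (¬T ∧ ¬T) ∨ ¬(T ∧ T)
  →2  ¬T ∨ ¬(T ∧ T)
  →3  F ∨ ¬(T ∧ T)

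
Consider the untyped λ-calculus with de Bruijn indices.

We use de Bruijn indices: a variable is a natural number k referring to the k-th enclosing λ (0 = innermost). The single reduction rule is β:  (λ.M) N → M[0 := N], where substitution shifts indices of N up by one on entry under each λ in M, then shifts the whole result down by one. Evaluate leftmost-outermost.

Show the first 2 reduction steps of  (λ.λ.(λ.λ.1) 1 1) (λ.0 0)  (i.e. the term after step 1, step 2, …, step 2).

Answer: after 2 steps: λ.(λ.λ.0 0) (λ.0 0)

Reduction:
  start: (λ.λ.(λ.λ.1) 1 1) (λ.0 0)
  →1  λ.(λ.λ.1) (λ.0 0) (λ.0 0)
  →2  λ.(λ.λ.0 0) (λ.0 0)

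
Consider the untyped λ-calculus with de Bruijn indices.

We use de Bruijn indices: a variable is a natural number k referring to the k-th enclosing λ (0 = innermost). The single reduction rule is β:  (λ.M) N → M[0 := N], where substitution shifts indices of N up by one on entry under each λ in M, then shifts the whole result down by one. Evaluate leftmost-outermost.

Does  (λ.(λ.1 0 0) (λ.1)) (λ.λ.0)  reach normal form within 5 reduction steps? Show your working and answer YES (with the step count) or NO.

Answer: YES — reaches normal form λ.λ.λ.0 in 4 ≤ 5 steps

Reduction:
  start: (λ.(λ.1 0 0) (λ.1)) (λ.λ.0)
  →1  (λ.(λ.λ.0) 0 0) (λ.λ.λ.0)
  →2  (λ.λ.0) (λ.λ.λ.0) (λ.λ.λ.0)
  →3  (λ.0) (λ.λ.λ.0)
  →4  λ.λ.λ.0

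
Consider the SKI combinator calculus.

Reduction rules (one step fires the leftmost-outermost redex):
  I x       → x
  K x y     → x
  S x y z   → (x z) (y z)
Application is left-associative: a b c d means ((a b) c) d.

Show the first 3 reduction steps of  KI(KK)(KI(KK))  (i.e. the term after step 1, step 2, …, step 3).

Answer: after 3 steps: I

Working:
  start: KI(KK)(KI(KK))
  →1  I(KI(KK))
  →2  KI(KK)
  →3  I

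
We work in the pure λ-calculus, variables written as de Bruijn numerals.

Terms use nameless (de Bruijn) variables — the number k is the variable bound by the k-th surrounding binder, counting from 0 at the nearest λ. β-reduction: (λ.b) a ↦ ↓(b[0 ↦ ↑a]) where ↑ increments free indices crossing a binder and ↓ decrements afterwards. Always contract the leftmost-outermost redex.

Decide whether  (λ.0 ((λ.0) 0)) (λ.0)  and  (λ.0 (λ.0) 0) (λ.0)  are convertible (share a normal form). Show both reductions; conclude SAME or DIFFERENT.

Answer: SAME — A ⇓ λ.0, B ⇓ λ.0

Working:
Term A:
  start: (λ.0 ((λ.0) 0)) (λ.0)
  →1  (λ.0) ((λ.0) (λ.0))
  →2  (λ.0) (λ.0)
  →3  λ.0

Term B:
  start: (λ.0 (λ.0) 0) (λ.0)
  →1  (λ.0) (λ.0) (λ.0)
  →2  (λ.0) (λ.0)
  →3  λ.0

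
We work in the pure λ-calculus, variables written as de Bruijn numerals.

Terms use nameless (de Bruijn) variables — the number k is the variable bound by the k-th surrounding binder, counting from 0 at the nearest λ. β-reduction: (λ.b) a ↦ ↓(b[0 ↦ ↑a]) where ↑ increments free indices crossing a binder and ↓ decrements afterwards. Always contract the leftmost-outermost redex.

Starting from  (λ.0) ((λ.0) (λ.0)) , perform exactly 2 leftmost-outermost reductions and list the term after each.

Answer: after 2 steps: λ.0

Working:
  start: (λ.0) ((λ.0) (λ.0))
  →1  (λ.0) (λ.0)
  →2  λ.0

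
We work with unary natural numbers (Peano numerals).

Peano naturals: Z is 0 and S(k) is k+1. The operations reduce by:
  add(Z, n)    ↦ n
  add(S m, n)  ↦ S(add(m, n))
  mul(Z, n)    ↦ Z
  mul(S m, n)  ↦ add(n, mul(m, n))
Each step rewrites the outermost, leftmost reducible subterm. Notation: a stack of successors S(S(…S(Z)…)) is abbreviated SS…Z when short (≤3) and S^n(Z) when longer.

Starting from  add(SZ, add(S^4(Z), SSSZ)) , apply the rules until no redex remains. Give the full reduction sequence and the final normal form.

Answer: normal form = S^8(Z)  (in 7 steps)

Reduction:
  start: add(SZ, add(S^4(Z), SSSZ))
  step 1: S(add(Z, add(S^4(Z), SSSZ)))
  step 2: S(add(S^4(Z), SSSZ))
  step 3: S(S(add(SSSZ, SSSZ)))
  step 4: S(S(S(add(SSZ, SSSZ))))
  step 5: S(S(S(S(add(SZ, SSSZ)))))
  step 6: S(S(S(S(S(add(Z, SSSZ))))))
  step 7: S^8(Z)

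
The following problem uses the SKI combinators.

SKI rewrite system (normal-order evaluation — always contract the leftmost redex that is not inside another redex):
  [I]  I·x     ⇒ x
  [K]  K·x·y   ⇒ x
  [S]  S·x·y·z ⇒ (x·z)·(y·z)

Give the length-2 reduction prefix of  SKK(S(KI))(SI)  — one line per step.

Answer: after 2 steps: S(KI)(SI)

Derivation:
  start: SKK(S(KI))(SI)
  →1  K(S(KI))(K(S(KI)))(SI)
  →2  S(KI)(SI)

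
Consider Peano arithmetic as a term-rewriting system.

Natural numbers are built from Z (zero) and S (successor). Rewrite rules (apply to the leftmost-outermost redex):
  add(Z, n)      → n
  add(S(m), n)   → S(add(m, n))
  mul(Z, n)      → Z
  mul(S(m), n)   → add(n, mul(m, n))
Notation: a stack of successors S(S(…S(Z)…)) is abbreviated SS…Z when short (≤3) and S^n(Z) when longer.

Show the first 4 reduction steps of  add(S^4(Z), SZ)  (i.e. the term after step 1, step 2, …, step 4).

Answer: after 4 steps: S(S(S(S(add(Z, SZ)))))

Reduction:
  start: add(S^4(Z), SZ)
  [1] S(add(SSSZ, SZ))
  [2] S(S(add(SSZ, SZ)))
  [3] S(S(S(add(SZ, SZ))))
  [4] S(S(S(S(add(Z, SZ)))))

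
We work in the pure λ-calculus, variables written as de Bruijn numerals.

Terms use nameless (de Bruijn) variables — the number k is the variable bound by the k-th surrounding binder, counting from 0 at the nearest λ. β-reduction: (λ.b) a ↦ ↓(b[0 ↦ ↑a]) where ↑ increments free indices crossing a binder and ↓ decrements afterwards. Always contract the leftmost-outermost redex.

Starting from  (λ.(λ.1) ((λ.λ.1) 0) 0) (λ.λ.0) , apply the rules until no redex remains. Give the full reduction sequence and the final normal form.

Answer: normal form = λ.0  (in 3 steps)

Reduction:
  start: (λ.(λ.1) ((λ.λ.1) 0) 0) (λ.λ.0)
  [1] (λ.λ.λ.0) ((λ.λ.1) (λ.λ.0)) (λ.λ.0)
  [2] (λ.λ.0) (λ.λ.0)
  [3] λ.0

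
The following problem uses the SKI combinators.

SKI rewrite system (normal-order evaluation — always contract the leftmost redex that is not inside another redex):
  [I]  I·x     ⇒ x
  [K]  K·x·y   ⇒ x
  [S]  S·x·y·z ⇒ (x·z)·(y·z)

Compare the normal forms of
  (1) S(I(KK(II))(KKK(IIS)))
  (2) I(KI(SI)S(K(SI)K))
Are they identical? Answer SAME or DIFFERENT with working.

Answer: DIFFERENT — A ⇓ S(K(KS)), B ⇓ S(SI)

Derivation:
Term A:
  start: S(I(KK(II))(KKK(IIS)))
  →1  S(KK(II)(KKK(IIS)))
  →2  S(K(KKK(IIS)))
  →3  S(K(K(IIS)))
  →4  S(K(K(IS)))
  →5  S(K(KS))

Term B:
  start: I(KI(SI)S(K(SI)K))
  →1  KI(SI)S(K(SI)K)
  →2  IS(K(SI)K)
  →3  S(K(SI)K)
  →4  S(SI)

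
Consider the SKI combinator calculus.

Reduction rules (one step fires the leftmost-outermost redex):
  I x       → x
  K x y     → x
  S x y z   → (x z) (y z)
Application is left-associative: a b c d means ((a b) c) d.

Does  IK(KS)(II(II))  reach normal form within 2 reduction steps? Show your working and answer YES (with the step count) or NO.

  start: IK(KS)(II(II))
  →1  K(KS)(II(II))
  →2  KS

Answer: YES — reaches normal form KS in 2 ≤ 2 steps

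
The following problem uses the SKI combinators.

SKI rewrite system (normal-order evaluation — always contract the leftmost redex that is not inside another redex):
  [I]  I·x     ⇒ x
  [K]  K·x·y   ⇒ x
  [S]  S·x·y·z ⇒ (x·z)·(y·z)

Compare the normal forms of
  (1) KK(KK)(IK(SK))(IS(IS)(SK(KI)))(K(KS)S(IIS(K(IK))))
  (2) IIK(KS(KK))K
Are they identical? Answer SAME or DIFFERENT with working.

Term A:
  start: KK(KK)(IK(SK))(IS(IS)(SK(KI)))(K(KS)S(IIS(K(IK))))
  [1] K(IK(SK))(IS(IS)(SK(KI)))(K(KS)S(IIS(K(IK))))
  [2] IK(SK)(K(KS)S(IIS(K(IK))))
  [3] K(SK)(K(KS)S(IIS(K(IK))))
  [4] SK

Term B:
  start: IIK(KS(KK))K
  [1] IK(KS(KK))K
  [2] K(KS(KK))K
  [3] KS(KK)
  [4] S

Answer: DIFFERENT — A ⇓ SK, B ⇓ S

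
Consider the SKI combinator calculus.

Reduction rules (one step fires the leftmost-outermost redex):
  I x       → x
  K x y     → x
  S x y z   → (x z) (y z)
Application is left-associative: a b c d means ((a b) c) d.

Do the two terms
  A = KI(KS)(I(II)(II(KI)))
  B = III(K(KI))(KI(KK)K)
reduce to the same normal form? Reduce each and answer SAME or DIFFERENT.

Term A:
  start: KI(KS)(I(II)(II(KI)))
  →1  I(I(II)(II(KI)))
  →2  I(II)(II(KI))
  →3  II(II(KI))
  →4  I(II(KI))
  →5  II(KI)
  →6  I(KI)
  →7  KI

Term B:
  start: III(K(KI))(KI(KK)K)
  →1  II(K(KI))(KI(KK)K)
  →2  I(K(KI))(KI(KK)K)
  →3  K(KI)(KI(KK)K)
  →4  KI

Answer: SAME — A ⇓ KI, B ⇓ KI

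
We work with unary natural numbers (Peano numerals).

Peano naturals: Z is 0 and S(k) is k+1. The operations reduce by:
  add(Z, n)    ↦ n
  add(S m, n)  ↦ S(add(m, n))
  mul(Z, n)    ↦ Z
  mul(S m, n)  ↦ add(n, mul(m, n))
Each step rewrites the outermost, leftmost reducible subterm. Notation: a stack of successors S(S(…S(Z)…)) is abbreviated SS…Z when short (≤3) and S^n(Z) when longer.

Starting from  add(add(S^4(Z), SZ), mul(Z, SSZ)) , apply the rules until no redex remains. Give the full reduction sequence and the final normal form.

Answer: normal form = S^5(Z)  (in 12 steps)

Reduction:
  start: add(add(S^4(Z), SZ), mul(Z, SSZ))
  →1  add(S(add(SSSZ, SZ)), mul(Z, SSZ))
  →2  S(add(add(SSSZ, SZ), mul(Z, SSZ)))
  →3  S(add(S(add(SSZ, SZ)), mul(Z, SSZ)))
  →4  S(S(add(add(SSZ, SZ), mul(Z, SSZ))))
  →5  S(S(add(S(add(SZ, SZ)), mul(Z, SSZ))))
  →6  S(S(S(add(add(SZ, SZ), mul(Z, SSZ)))))
  →7  S(S(S(add(S(add(Z, SZ)), mul(Z, SSZ)))))
  →8  S(S(S(S(add(add(Z, SZ), mul(Z, SSZ))))))
  →9  S(S(S(S(add(SZ, mul(Z, SSZ))))))
  →10  S(S(S(S(S(add(Z, mul(Z, SSZ)))))))
  →11  S(S(S(S(S(mul(Z, SSZ))))))
  →12  S^5(Z)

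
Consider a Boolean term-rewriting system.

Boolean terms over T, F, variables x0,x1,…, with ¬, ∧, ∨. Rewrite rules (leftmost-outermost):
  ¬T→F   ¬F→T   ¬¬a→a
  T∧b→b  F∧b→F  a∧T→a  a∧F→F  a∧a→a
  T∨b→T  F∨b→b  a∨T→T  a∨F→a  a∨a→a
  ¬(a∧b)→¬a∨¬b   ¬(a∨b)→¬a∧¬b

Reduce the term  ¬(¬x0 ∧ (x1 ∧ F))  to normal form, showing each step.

  start: ¬(¬x0 ∧ (x1 ∧ F))
  [1] ¬¬x0 ∨ ¬(x1 ∧ F)
  [2] x0 ∨ ¬(x1 ∧ F)
  [3] x0 ∨ (¬x1 ∨ ¬F)
  [4] x0 ∨ (¬x1 ∨ T)
  [5] x0 ∨ T
  [6] T

Answer: normal form = T  (in 6 steps)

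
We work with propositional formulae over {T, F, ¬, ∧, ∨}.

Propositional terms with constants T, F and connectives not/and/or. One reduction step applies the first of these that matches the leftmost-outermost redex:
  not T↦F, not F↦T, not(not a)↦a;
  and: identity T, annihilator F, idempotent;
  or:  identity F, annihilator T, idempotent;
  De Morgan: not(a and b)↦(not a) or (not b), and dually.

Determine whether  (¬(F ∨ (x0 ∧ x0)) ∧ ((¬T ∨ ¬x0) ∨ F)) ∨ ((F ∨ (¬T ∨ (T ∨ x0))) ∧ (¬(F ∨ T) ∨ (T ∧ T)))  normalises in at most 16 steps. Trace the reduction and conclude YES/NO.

Answer: NO — after 16 steps the term is ¬x0 ∨ ((T ∧ ¬T) ∨ (T ∧ T)), not yet normal

Reduction:
  start: (¬(F ∨ (x0 ∧ x0)) ∧ ((¬T ∨ ¬x0) ∨ F)) ∨ ((F ∨ (¬T ∨ (T ∨ x0))) ∧ (¬(F ∨ T) ∨ (T ∧ T)))
  [1] ((¬F ∧ ¬(x0 ∧ x0)) ∧ ((¬T ∨ ¬x0) ∨ F)) ∨ ((F ∨ (¬T ∨ (T ∨ x0))) ∧ (¬(F ∨ T) ∨ (T ∧ T)))
  [2] ((T ∧ ¬(x0 ∧ x0)) ∧ ((¬T ∨ ¬x0) ∨ F)) ∨ ((F ∨ (¬T ∨ (T ∨ x0))) ∧ (¬(F ∨ T) ∨ (T ∧ T)))
  [3] (¬(x0 ∧ x0) ∧ ((¬T ∨ ¬x0) ∨ F)) ∨ ((F ∨ (¬T ∨ (T ∨ x0))) ∧ (¬(F ∨ T) ∨ (T ∧ T)))
  [4] ((¬x0 ∨ ¬x0) ∧ ((¬T ∨ ¬x0) ∨ F)) ∨ ((F ∨ (¬T ∨ (T ∨ x0))) ∧ (¬(F ∨ T) ∨ (T ∧ T)))
  [5] (¬x0 ∧ ((¬T ∨ ¬x0) ∨ F)) ∨ ((F ∨ (¬T ∨ (T ∨ x0))) ∧ (¬(F ∨ T) ∨ (T ∧ T)))
  [6] (¬x0 ∧ (¬T ∨ ¬x0)) ∨ ((F ∨ (¬T ∨ (T ∨ x0))) ∧ (¬(F ∨ T) ∨ (T ∧ T)))
  [7] (¬x0 ∧ (F ∨ ¬x0)) ∨ ((F ∨ (¬T ∨ (T ∨ x0))) ∧ (¬(F ∨ T) ∨ (T ∧ T)))
  [8] (¬x0 ∧ ¬x0) ∨ ((F ∨ (¬T ∨ (T ∨ x0))) ∧ (¬(F ∨ T) ∨ (T ∧ T)))
  [9] ¬x0 ∨ ((F ∨ (¬T ∨ (T ∨ x0))) ∧ (¬(F ∨ T) ∨ (T ∧ T)))
  [10] ¬x0 ∨ ((¬T ∨ (T ∨ x0)) ∧ (¬(F ∨ T) ∨ (T ∧ T)))
  [11] ¬x0 ∨ ((F ∨ (T ∨ x0)) ∧ (¬(F ∨ T) ∨ (T ∧ T)))
  [12] ¬x0 ∨ ((T ∨ x0) ∧ (¬(F ∨ T) ∨ (T ∧ T)))
  [13] ¬x0 ∨ (T ∧ (¬(F ∨ T) ∨ (T ∧ T)))
  [14] ¬x0 ∨ (¬(F ∨ T) ∨ (T ∧ T))
  [15] ¬x0 ∨ ((¬F ∧ ¬T) ∨ (T ∧ T))
  [16] ¬x0 ∨ ((T ∧ ¬T) ∨ (T ∧ T))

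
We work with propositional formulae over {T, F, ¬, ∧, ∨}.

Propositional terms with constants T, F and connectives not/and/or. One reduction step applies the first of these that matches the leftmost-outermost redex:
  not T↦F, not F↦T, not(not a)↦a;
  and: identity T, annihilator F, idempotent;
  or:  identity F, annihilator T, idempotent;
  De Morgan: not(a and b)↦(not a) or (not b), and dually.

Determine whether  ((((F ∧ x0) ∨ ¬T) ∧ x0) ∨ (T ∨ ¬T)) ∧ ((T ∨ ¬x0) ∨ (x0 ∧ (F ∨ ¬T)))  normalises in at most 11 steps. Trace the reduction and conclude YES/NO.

  start: ((((F ∧ x0) ∨ ¬T) ∧ x0) ∨ (T ∨ ¬T)) ∧ ((T ∨ ¬x0) ∨ (x0 ∧ (F ∨ ¬T)))
  [1] (((F ∨ ¬T) ∧ x0) ∨ (T ∨ ¬T)) ∧ ((T ∨ ¬x0) ∨ (x0 ∧ (F ∨ ¬T)))
  [2] ((¬T ∧ x0) ∨ (T ∨ ¬T)) ∧ ((T ∨ ¬x0) ∨ (x0 ∧ (F ∨ ¬T)))
  [3] ((F ∧ x0) ∨ (T ∨ ¬T)) ∧ ((T ∨ ¬x0) ∨ (x0 ∧ (F ∨ ¬T)))
  [4] (F ∨ (T ∨ ¬T)) ∧ ((T ∨ ¬x0) ∨ (x0 ∧ (F ∨ ¬T)))
  [5] (T ∨ ¬T) ∧ ((T ∨ ¬x0) ∨ (x0 ∧ (F ∨ ¬T)))
  [6] T ∧ ((T ∨ ¬x0) ∨ (x0 ∧ (F ∨ ¬T)))
  [7] (T ∨ ¬x0) ∨ (x0 ∧ (F ∨ ¬T))
  [8] T ∨ (x0 ∧ (F ∨ ¬T))
  [9] T

Answer: YES — reaches normal form T in 9 ≤ 11 steps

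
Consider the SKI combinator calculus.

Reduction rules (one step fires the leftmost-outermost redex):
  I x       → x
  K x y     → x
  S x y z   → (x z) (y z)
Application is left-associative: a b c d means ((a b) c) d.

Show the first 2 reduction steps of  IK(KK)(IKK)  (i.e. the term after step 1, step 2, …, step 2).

  start: IK(KK)(IKK)
  →1  K(KK)(IKK)
  →2  KK

Answer: after 2 steps: KK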